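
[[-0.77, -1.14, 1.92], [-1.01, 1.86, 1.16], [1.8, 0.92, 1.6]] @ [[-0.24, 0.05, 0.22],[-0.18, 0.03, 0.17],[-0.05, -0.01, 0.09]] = [[0.29, -0.09, -0.19], [-0.15, -0.01, 0.20], [-0.68, 0.10, 0.7]]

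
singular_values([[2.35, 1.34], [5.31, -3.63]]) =[6.56, 2.39]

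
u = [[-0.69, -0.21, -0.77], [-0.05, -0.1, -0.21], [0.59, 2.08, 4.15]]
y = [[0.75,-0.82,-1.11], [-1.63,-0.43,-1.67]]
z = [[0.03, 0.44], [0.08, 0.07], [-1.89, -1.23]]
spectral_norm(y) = 2.43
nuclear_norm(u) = 5.36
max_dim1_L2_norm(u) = 4.68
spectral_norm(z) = 2.27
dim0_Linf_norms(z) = [1.89, 1.23]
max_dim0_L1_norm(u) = 5.13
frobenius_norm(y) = 2.85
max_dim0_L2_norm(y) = 2.01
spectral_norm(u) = 4.77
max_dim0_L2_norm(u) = 4.23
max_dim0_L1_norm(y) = 2.78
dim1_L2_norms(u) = [1.06, 0.24, 4.68]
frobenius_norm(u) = 4.80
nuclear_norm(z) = 2.62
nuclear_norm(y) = 3.91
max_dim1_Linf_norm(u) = 4.15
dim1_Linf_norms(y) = [1.11, 1.67]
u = z @ y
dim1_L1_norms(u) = [1.67, 0.36, 6.82]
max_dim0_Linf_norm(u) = 4.15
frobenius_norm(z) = 2.30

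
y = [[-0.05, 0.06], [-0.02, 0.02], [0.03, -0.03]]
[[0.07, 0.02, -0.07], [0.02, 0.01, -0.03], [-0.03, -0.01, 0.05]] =y@[[-0.22, -0.16, 2.40],[0.91, 0.16, 0.84]]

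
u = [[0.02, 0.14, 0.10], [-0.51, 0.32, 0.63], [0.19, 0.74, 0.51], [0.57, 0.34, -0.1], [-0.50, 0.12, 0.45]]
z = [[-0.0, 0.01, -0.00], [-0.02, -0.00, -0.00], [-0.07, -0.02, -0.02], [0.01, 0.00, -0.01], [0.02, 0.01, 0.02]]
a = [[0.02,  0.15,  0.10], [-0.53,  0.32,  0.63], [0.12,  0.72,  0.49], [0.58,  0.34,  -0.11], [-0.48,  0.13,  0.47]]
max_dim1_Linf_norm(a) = 0.72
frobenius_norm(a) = 1.59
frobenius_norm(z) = 0.09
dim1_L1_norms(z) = [0.01, 0.02, 0.11, 0.02, 0.05]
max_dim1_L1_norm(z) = 0.11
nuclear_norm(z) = 0.11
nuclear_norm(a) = 2.24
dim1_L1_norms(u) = [0.26, 1.46, 1.44, 1.01, 1.07]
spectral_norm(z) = 0.08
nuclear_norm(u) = 2.25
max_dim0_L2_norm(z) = 0.08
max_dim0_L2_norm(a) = 0.94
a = u + z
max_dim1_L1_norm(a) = 1.48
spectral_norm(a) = 1.28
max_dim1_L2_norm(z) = 0.08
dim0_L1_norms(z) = [0.12, 0.04, 0.05]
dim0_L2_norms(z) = [0.08, 0.02, 0.03]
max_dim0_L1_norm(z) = 0.12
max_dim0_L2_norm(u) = 0.94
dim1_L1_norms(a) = [0.27, 1.48, 1.33, 1.03, 1.08]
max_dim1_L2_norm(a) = 0.88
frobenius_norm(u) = 1.60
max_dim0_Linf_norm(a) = 0.72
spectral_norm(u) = 1.26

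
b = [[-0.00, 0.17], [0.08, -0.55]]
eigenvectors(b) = [[0.99, -0.28], [0.14, 0.96]]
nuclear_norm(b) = 0.60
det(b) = -0.01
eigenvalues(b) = [0.02, -0.57]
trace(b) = -0.55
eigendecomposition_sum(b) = [[0.02,0.01], [0.00,0.0]] + [[-0.02, 0.16], [0.08, -0.55]]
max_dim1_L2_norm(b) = 0.56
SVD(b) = [[0.29, -0.96],[-0.96, -0.29]] @ diag([0.5807336452017199, 0.02341865347800883]) @ [[-0.13,0.99], [-0.99,-0.13]]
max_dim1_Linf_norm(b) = 0.55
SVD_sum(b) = [[-0.02, 0.17], [0.07, -0.55]] + [[0.02, 0.00], [0.01, 0.00]]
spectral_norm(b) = 0.58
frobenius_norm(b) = 0.58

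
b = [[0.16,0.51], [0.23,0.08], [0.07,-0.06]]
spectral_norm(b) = 0.56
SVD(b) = [[0.95,-0.24], [0.29,0.87], [-0.05,0.42]] @ diag([0.5572346605158064, 0.2073391741081119]) @ [[0.39, 0.92], [0.92, -0.39]]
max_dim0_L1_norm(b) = 0.65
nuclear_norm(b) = 0.76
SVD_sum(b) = [[0.21, 0.49], [0.06, 0.15], [-0.01, -0.03]] + [[-0.05, 0.02], [0.17, -0.07], [0.08, -0.03]]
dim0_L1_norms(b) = [0.46, 0.65]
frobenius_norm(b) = 0.59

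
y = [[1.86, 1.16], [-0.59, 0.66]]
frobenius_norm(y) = 2.36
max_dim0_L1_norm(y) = 2.45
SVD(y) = [[-1.00, 0.08], [0.08, 1.00]] @ diag([2.1982701848213146, 0.869774795292243]) @ [[-0.87, -0.50], [-0.50, 0.87]]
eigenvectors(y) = [[(0.81+0j), 0.81-0.00j],[-0.42+0.40j, (-0.42-0.4j)]]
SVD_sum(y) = [[1.9, 1.10],[-0.16, -0.09]] + [[-0.04, 0.06], [-0.43, 0.75]]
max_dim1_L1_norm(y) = 3.02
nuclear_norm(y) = 3.07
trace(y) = 2.52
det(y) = 1.91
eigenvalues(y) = [(1.26+0.57j), (1.26-0.57j)]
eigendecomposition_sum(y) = [[0.93-0.38j,(0.58-1.28j)], [(-0.3+0.65j),(0.33+0.95j)]] + [[0.93+0.38j, 0.58+1.28j], [(-0.3-0.65j), (0.33-0.95j)]]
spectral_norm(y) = 2.20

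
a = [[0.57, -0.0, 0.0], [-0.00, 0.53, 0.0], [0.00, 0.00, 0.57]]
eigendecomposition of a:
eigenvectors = [[1.00, 0.0, 0.00], [0.0, 1.0, 0.00], [0.00, 0.0, 1.00]]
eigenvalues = [0.57, 0.53, 0.57]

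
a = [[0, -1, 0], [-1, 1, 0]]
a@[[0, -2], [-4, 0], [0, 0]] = [[4, 0], [-4, 2]]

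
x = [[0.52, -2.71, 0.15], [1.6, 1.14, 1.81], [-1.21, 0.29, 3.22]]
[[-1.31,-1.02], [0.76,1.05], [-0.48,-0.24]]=x @ [[0.23, 0.33], [0.52, 0.44], [-0.11, 0.01]]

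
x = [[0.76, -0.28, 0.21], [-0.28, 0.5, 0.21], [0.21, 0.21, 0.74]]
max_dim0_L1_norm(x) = 1.25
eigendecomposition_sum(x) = [[0.04, 0.06, -0.04],  [0.06, 0.09, -0.06],  [-0.04, -0.06, 0.04]] + [[0.67, -0.21, 0.4], [-0.21, 0.07, -0.13], [0.40, -0.13, 0.24]] + [[0.05, -0.13, -0.15], [-0.13, 0.34, 0.40], [-0.15, 0.40, 0.46]]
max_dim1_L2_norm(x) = 0.84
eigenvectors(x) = [[-0.51, -0.83, -0.24], [-0.73, 0.27, 0.63], [0.46, -0.5, 0.74]]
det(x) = 0.14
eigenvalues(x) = [0.17, 0.98, 0.85]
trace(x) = 2.00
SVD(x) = [[-0.83, -0.24, 0.51], [0.27, 0.63, 0.73], [-0.5, 0.74, -0.46]] @ diag([0.9765897936655153, 0.8515492951828998, 0.171860911151585]) @ [[-0.83, 0.27, -0.50], [-0.24, 0.63, 0.74], [0.51, 0.73, -0.46]]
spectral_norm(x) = 0.98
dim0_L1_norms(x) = [1.25, 0.99, 1.16]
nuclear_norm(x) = 2.00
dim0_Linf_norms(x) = [0.76, 0.5, 0.74]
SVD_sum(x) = [[0.67, -0.21, 0.40],[-0.21, 0.07, -0.13],[0.40, -0.13, 0.24]] + [[0.05,-0.13,-0.15], [-0.13,0.34,0.40], [-0.15,0.4,0.46]] + [[0.04, 0.06, -0.04], [0.06, 0.09, -0.06], [-0.04, -0.06, 0.04]]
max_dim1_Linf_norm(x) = 0.76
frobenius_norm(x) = 1.31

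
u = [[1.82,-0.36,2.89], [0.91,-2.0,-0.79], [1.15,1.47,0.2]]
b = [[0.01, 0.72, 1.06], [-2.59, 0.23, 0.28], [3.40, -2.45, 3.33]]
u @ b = [[10.78,  -5.85,  11.45], [2.5,  2.13,  -2.23], [-3.12,  0.68,  2.3]]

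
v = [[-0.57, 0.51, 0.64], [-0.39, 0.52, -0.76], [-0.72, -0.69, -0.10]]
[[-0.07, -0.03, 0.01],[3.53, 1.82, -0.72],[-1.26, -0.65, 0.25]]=v @ [[-0.43,-0.22,0.09],[2.65,1.37,-0.54],[-2.61,-1.34,0.53]]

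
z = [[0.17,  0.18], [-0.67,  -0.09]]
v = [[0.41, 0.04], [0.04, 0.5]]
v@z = [[0.04, 0.07], [-0.33, -0.04]]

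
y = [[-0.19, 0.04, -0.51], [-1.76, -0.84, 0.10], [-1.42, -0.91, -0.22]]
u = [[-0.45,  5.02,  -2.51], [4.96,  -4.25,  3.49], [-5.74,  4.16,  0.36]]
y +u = [[-0.64,5.06,-3.02], [3.2,-5.09,3.59], [-7.16,3.25,0.14]]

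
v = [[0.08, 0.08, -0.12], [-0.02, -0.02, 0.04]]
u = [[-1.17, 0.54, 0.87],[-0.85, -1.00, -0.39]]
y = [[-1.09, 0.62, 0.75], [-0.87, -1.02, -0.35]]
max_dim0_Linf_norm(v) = 0.12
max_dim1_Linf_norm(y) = 1.09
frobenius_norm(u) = 2.07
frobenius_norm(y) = 2.01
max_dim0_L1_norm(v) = 0.16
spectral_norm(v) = 0.17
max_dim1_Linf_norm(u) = 1.17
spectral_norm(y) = 1.47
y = v + u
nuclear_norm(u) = 2.92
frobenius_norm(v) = 0.17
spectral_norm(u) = 1.56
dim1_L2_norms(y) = [1.46, 1.39]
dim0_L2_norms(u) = [1.45, 1.14, 0.95]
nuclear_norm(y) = 2.85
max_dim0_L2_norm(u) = 1.45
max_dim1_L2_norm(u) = 1.55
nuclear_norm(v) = 0.18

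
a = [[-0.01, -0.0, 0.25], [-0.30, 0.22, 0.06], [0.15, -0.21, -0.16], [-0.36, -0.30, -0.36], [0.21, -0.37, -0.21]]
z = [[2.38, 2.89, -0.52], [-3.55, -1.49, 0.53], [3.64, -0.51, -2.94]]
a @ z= [[0.89, -0.16, -0.73], [-1.28, -1.23, 0.10], [0.52, 0.83, 0.28], [-1.1, -0.41, 1.09], [1.05, 1.27, 0.31]]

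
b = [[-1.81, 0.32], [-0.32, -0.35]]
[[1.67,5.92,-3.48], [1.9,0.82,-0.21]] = b @ [[-1.62, -3.17, 1.75], [-3.94, 0.56, -0.99]]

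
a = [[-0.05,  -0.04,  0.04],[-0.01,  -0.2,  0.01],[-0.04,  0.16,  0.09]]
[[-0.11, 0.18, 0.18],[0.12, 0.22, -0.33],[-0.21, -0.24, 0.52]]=a @ [[3.08, -5.55, -4.94], [-0.75, -0.99, 1.91], [0.42, -3.39, 0.19]]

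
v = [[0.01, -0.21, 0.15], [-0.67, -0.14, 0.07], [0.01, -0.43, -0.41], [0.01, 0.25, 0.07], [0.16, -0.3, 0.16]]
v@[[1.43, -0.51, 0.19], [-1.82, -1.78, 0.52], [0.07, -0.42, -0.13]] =[[0.41, 0.31, -0.13],[-0.7, 0.56, -0.21],[0.77, 0.93, -0.17],[-0.44, -0.48, 0.12],[0.79, 0.39, -0.15]]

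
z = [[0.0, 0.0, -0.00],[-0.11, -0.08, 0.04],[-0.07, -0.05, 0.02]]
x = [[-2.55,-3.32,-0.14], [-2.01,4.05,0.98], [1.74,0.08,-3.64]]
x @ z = [[0.37, 0.27, -0.14], [-0.51, -0.37, 0.18], [0.25, 0.18, -0.07]]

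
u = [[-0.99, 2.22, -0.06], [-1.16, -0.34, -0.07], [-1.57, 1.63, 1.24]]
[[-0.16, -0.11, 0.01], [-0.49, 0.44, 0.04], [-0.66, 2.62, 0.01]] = u@[[0.40, -0.43, -0.03], [0.10, -0.19, -0.01], [-0.16, 1.82, -0.02]]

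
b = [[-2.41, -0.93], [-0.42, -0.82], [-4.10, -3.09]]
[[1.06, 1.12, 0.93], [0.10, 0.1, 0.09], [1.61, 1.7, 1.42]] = b@ [[-0.49,-0.52,-0.43], [0.13,0.14,0.11]]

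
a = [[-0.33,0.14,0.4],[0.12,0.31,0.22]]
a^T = [[-0.33,  0.12], [0.14,  0.31], [0.4,  0.22]]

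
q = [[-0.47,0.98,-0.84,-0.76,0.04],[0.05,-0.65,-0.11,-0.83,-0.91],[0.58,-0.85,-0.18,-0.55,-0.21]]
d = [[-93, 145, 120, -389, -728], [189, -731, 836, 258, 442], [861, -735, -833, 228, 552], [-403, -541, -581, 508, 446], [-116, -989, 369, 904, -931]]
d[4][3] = 904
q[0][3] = -0.76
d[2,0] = 861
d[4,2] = 369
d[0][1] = 145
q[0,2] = -0.844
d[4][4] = -931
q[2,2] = -0.179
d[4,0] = -116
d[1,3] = 258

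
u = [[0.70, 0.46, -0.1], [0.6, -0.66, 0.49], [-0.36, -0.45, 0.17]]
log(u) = [[(0.93+0.67j),  (-0.24-1.07j),  1.60+0.73j], [(-2.71-2.16j),  0.38+3.44j,  -4.00-2.34j], [(-5.25-0.9j),  (1.43+1.43j),  -7.81-0.97j]]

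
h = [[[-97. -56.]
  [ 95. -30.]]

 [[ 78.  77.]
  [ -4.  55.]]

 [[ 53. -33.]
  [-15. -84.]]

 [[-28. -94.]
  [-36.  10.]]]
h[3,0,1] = -94.0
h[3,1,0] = -36.0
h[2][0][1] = -33.0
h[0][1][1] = -30.0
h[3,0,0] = -28.0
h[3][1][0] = -36.0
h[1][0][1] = 77.0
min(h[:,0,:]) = -97.0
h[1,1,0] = -4.0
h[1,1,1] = 55.0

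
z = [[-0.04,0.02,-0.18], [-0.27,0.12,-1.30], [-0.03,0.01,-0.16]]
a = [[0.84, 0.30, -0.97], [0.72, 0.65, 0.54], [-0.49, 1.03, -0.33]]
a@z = [[-0.09, 0.04, -0.39], [-0.22, 0.10, -1.06], [-0.25, 0.11, -1.2]]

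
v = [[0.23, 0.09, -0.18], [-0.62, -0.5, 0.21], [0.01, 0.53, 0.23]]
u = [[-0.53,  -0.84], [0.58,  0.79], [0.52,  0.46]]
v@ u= [[-0.16, -0.2], [0.15, 0.22], [0.42, 0.52]]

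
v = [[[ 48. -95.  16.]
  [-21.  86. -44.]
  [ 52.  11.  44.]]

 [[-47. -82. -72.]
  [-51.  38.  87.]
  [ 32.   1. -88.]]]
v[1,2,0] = 32.0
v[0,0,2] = 16.0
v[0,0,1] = -95.0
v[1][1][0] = -51.0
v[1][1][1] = 38.0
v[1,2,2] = -88.0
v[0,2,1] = 11.0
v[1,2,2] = -88.0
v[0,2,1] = 11.0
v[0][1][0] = -21.0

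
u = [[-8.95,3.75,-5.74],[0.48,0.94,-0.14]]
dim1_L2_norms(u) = [11.27, 1.06]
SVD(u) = [[-1.0, -0.0], [-0.00, 1.0]] @ diag([11.274422754004243, 1.0647025706700386]) @ [[0.79, -0.33, 0.51], [0.45, 0.88, -0.13]]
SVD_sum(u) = [[-8.95, 3.75, -5.74], [-0.00, 0.00, -0.0]] + [[-0.00, -0.00, 0.0], [0.48, 0.94, -0.14]]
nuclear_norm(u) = 12.34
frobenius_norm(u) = 11.32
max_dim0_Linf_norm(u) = 8.95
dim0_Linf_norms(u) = [8.95, 3.75, 5.74]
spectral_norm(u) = 11.27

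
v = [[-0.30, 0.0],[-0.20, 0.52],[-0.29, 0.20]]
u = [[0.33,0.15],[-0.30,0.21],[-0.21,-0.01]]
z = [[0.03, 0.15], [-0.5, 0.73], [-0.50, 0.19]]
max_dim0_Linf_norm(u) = 0.33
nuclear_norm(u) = 0.75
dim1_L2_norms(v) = [0.3, 0.56, 0.35]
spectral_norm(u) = 0.49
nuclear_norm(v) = 0.96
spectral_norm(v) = 0.66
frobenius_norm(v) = 0.72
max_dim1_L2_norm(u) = 0.37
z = v + u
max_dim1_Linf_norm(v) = 0.52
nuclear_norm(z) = 1.30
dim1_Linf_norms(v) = [0.3, 0.52, 0.29]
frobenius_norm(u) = 0.56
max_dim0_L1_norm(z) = 1.07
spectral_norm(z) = 1.00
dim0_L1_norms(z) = [1.03, 1.07]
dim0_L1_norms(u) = [0.84, 0.37]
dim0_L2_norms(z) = [0.71, 0.77]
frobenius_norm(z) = 1.05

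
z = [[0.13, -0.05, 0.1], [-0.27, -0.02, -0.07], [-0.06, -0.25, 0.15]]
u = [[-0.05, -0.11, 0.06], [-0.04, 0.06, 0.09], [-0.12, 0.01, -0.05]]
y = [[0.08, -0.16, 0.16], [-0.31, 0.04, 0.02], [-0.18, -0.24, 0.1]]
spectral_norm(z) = 0.32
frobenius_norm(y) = 0.51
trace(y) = 0.22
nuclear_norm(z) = 0.64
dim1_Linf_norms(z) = [0.13, 0.27, 0.25]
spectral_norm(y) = 0.39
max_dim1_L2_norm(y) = 0.32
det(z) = 0.00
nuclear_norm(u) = 0.38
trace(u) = -0.04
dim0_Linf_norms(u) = [0.12, 0.11, 0.09]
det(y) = 0.01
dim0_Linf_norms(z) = [0.27, 0.25, 0.15]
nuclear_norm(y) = 0.78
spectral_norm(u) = 0.14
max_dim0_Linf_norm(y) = 0.31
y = u + z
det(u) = 0.00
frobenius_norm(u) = 0.22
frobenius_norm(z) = 0.44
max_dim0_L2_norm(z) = 0.31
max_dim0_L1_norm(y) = 0.57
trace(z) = 0.26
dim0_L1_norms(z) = [0.46, 0.32, 0.32]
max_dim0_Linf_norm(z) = 0.27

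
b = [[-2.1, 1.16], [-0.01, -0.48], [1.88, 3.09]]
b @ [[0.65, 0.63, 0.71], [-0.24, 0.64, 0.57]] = [[-1.64,-0.58,-0.83],[0.11,-0.31,-0.28],[0.48,3.16,3.1]]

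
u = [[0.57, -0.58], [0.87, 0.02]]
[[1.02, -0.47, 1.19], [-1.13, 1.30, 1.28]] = u@[[-1.23, 1.44, 1.48], [-2.97, 2.22, -0.59]]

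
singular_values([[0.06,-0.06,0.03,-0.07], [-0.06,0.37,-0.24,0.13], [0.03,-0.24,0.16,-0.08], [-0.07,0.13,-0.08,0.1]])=[0.59, 0.1, 0.01, 0.0]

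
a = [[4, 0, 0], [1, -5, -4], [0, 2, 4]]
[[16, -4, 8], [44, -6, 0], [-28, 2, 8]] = a@[[4, -1, 2], [-4, 1, -2], [-5, 0, 3]]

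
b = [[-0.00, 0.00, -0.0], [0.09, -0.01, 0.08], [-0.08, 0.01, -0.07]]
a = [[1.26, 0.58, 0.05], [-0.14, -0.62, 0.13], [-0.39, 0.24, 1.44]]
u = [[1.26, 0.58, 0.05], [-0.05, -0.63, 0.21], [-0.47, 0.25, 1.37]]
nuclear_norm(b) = 0.16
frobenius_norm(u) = 2.13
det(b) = 0.00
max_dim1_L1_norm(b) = 0.18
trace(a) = 2.08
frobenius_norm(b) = 0.16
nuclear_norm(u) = 3.46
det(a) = -1.09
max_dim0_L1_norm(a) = 1.79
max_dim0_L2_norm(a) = 1.45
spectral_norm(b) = 0.16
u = b + a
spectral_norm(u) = 1.58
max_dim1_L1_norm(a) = 2.07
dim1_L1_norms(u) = [1.89, 0.89, 2.09]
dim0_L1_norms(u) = [1.78, 1.46, 1.63]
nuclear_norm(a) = 3.45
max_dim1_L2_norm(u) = 1.47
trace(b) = -0.08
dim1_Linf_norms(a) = [1.26, 0.62, 1.44]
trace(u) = 2.00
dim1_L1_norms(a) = [1.89, 0.89, 2.07]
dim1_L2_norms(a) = [1.39, 0.65, 1.51]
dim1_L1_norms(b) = [0.0, 0.18, 0.16]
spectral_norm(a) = 1.58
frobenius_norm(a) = 2.15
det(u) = -1.19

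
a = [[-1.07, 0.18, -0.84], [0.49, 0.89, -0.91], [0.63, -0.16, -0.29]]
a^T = [[-1.07,0.49,0.63], [0.18,0.89,-0.16], [-0.84,-0.91,-0.29]]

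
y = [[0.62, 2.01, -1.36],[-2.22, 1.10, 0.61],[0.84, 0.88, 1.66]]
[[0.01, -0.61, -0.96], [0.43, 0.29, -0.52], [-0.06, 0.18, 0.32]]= y @ [[-0.16, -0.12, 0.15], [0.06, -0.11, -0.33], [0.01, 0.23, 0.29]]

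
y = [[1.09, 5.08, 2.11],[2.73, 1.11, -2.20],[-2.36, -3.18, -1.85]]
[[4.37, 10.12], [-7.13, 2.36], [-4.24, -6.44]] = y @ [[-0.05, 0.06], [-0.37, 1.98], [2.99, 0.0]]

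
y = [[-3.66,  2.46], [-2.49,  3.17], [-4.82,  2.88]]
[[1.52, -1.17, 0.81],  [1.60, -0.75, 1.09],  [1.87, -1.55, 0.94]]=y @ [[-0.16, 0.34, 0.02], [0.38, 0.03, 0.36]]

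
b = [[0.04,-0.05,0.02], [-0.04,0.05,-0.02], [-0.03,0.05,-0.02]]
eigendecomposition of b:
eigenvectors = [[-0.6,  -0.21,  0.00], [0.6,  0.21,  -0.37], [0.52,  0.96,  -0.93]]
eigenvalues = [0.07, -0.0, -0.0]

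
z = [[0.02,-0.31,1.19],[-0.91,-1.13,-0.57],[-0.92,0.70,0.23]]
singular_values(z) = [1.6, 1.18, 1.17]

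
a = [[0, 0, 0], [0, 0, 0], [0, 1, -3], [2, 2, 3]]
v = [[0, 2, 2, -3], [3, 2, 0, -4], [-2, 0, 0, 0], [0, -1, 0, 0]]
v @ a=[[-6, -4, -15], [-8, -8, -12], [0, 0, 0], [0, 0, 0]]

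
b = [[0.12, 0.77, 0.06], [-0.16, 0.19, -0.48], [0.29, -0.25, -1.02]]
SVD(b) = [[-0.22, 0.92, -0.32], [0.32, 0.38, 0.87], [0.92, 0.09, -0.38]] @ diag([1.172940314463839, 0.7931590455703674, 0.2917357488128147]) @ [[0.16, -0.29, -0.94], [0.1, 0.96, -0.28], [-0.98, 0.05, -0.18]]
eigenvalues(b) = [(-1.17+0j), (0.23+0.42j), (0.23-0.42j)]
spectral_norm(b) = 1.17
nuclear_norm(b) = 2.26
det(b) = -0.27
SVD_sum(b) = [[-0.04, 0.08, 0.25], [0.06, -0.11, -0.35], [0.18, -0.32, -1.02]] + [[0.07, 0.7, -0.2], [0.03, 0.29, -0.08], [0.01, 0.07, -0.02]] + [[0.09, -0.00, 0.02], [-0.25, 0.01, -0.05], [0.11, -0.01, 0.02]]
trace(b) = -0.71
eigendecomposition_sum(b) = [[(-0.05+0j), 0.07-0.00j, (0.25+0j)], [(0.06-0j), -0.10+0.00j, (-0.33-0j)], [0.19-0.00j, (-0.3+0j), -1.03-0.00j]] + [[(0.08+0.22j), (0.35-0.17j), (-0.09+0.11j)], [-0.11+0.08j, 0.14+0.17j, (-0.07-0.04j)], [0.05+0.02j, (0.02-0.08j), 0.00+0.03j]] + [[(0.08-0.22j), 0.35+0.17j, -0.09-0.11j], [-0.11-0.08j, 0.14-0.17j, (-0.07+0.04j)], [0.05-0.02j, (0.02+0.08j), -0.03j]]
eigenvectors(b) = [[0.22+0.00j,(0.85+0j),(0.85-0j)], [-0.30+0.00j,(0.11+0.48j),0.11-0.48j], [(-0.93+0j),0.13-0.14j,(0.13+0.14j)]]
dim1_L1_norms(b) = [0.95, 0.83, 1.56]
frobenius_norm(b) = 1.45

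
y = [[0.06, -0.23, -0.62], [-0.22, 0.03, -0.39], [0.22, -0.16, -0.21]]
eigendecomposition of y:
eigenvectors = [[(-0.07+0j), (-0.67+0.14j), -0.67-0.14j], [-0.93+0.00j, (-0.69+0j), (-0.69-0j)], [0.36+0.00j, (0.08+0.24j), (0.08-0.24j)]]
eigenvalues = [(0.16+0j), (-0.14+0.18j), (-0.14-0.18j)]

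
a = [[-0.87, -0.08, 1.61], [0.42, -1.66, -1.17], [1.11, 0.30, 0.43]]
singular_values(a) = [2.45, 1.47, 1.0]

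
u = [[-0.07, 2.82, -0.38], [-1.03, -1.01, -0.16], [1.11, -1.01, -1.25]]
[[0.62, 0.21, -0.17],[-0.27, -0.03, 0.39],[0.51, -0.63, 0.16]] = u@[[0.16,-0.13,-0.24], [0.17,0.11,-0.10], [-0.40,0.3,-0.26]]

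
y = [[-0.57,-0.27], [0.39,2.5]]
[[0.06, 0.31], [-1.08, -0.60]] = y @ [[0.11, -0.46], [-0.45, -0.17]]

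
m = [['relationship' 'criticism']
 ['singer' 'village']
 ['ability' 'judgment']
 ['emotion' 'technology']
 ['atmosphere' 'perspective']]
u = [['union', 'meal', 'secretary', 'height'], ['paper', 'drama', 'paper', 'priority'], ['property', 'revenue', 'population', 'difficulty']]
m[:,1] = ['criticism', 'village', 'judgment', 'technology', 'perspective']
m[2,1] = 'judgment'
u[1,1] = 'drama'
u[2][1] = 'revenue'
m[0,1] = 'criticism'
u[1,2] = 'paper'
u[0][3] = 'height'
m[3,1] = 'technology'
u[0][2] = 'secretary'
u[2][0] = 'property'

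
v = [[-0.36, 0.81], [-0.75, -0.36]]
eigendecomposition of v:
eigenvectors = [[0.72+0.00j, (0.72-0j)], [0.00+0.69j, -0.69j]]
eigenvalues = [(-0.36+0.78j), (-0.36-0.78j)]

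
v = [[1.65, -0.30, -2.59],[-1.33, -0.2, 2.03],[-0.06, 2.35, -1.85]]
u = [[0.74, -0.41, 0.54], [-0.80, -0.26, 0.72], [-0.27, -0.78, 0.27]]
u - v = [[-0.91,-0.11,3.13], [0.53,-0.06,-1.31], [-0.21,-3.13,2.12]]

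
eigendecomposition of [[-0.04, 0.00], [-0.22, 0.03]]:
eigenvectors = [[0.0, 0.30],[1.0, 0.95]]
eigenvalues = [0.03, -0.04]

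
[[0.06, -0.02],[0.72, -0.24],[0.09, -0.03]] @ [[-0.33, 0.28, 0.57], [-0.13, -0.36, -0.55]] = [[-0.02, 0.02, 0.05],[-0.21, 0.29, 0.54],[-0.03, 0.04, 0.07]]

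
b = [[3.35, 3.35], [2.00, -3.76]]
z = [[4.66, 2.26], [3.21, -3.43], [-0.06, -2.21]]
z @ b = [[20.13, 7.11], [3.89, 23.65], [-4.62, 8.11]]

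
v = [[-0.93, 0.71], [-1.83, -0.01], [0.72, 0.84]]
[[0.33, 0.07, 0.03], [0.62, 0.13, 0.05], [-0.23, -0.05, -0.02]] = v @ [[-0.34, -0.07, -0.03],[0.02, 0.0, 0.00]]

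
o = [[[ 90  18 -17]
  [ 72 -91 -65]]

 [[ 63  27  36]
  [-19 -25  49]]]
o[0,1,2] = -65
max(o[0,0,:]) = 90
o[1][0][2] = 36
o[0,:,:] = [[90, 18, -17], [72, -91, -65]]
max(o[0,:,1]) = 18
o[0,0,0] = 90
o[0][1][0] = 72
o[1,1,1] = -25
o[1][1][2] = 49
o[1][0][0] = 63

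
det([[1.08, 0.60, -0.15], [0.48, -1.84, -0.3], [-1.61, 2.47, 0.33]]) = 0.606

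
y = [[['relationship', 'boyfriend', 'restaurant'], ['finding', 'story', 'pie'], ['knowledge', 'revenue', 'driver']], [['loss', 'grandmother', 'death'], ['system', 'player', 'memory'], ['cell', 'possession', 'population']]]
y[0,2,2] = 'driver'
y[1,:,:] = [['loss', 'grandmother', 'death'], ['system', 'player', 'memory'], ['cell', 'possession', 'population']]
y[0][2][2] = 'driver'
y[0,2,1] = 'revenue'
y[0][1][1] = 'story'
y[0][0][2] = 'restaurant'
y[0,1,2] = 'pie'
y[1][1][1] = 'player'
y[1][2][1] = 'possession'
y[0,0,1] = 'boyfriend'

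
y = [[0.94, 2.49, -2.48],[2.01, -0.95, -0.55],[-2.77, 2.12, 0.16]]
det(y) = -0.096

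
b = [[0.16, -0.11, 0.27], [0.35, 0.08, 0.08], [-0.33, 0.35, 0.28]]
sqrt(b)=[[0.56, -0.19, 0.23], [0.37, 0.39, -0.0], [-0.37, 0.28, 0.61]]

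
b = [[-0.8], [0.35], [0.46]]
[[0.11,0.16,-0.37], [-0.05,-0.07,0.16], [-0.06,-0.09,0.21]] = b@[[-0.14, -0.2, 0.46]]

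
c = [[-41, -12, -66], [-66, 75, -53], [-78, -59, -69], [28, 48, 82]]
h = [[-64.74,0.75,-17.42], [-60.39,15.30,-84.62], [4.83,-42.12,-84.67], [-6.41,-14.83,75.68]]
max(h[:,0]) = 4.83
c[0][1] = -12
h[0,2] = -17.42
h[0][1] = 0.75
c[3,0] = 28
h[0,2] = -17.42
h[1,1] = 15.3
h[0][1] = 0.75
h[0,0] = -64.74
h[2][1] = -42.12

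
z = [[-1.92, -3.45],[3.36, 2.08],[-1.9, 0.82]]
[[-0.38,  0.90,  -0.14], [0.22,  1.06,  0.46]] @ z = [[4.02, 3.07], [2.27, 1.82]]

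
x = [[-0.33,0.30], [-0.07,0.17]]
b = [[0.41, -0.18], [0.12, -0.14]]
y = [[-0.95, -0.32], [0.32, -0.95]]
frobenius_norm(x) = 0.48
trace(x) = -0.16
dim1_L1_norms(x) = [0.63, 0.24]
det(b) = -0.04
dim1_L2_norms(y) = [1.0, 1.0]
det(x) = -0.04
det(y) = 1.00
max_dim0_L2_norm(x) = 0.34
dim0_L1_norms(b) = [0.53, 0.32]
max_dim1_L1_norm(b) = 0.59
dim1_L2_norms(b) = [0.45, 0.18]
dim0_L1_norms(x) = [0.4, 0.47]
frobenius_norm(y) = 1.42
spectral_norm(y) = 1.00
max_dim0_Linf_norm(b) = 0.41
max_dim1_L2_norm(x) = 0.45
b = x @ y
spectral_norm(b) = 0.48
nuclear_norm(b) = 0.55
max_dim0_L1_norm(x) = 0.47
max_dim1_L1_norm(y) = 1.27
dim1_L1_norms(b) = [0.59, 0.26]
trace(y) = -1.90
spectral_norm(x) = 0.48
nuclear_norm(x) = 0.55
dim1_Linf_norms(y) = [0.95, 0.95]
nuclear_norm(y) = 2.00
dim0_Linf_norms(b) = [0.41, 0.18]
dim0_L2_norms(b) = [0.43, 0.23]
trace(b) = 0.27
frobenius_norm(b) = 0.48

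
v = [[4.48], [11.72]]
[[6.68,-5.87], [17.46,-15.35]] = v@[[1.49,-1.31]]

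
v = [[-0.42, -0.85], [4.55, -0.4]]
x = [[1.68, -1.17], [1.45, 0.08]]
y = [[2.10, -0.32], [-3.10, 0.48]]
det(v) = 4.04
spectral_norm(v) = 4.58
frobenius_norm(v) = 4.66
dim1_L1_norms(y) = [2.42, 3.58]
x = v + y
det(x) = 1.83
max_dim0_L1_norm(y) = 5.2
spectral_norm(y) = 3.79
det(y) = 0.02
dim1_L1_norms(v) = [1.27, 4.95]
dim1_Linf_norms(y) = [2.1, 3.1]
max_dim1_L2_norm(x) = 2.05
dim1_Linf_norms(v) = [0.85, 4.55]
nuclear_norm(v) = 5.46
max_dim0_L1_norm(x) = 3.13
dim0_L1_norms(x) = [3.13, 1.25]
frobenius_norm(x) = 2.51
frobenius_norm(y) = 3.79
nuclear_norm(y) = 3.79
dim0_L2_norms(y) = [3.74, 0.58]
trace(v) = -0.82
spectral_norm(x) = 2.39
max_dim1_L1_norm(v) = 4.95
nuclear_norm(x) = 3.16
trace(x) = 1.76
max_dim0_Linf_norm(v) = 4.55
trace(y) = 2.58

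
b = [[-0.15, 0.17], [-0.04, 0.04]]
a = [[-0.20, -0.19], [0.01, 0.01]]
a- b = [[-0.05, -0.36], [0.05, -0.03]]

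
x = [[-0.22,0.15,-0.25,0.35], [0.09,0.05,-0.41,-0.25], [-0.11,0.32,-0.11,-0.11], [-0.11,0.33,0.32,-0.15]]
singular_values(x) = [0.59, 0.53, 0.5, 0.0]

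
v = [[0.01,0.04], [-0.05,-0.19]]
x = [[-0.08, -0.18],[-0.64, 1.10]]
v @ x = [[-0.03,0.04], [0.13,-0.2]]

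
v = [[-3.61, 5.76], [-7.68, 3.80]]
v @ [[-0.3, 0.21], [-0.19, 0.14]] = [[-0.01,0.05],  [1.58,-1.08]]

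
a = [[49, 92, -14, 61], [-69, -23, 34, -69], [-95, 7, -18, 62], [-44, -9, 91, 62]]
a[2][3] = 62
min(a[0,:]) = -14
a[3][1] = -9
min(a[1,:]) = -69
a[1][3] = -69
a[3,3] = 62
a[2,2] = -18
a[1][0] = -69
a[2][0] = -95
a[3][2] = 91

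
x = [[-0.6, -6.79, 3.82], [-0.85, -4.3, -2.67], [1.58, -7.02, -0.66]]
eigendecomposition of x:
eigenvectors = [[0.77, -0.93, 0.32], [-0.25, -0.10, 0.68], [0.58, 0.35, 0.65]]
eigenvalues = [4.48, -2.8, -7.25]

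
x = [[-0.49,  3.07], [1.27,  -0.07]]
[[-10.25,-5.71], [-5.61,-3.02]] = x@[[-4.64, -2.5], [-4.08, -2.26]]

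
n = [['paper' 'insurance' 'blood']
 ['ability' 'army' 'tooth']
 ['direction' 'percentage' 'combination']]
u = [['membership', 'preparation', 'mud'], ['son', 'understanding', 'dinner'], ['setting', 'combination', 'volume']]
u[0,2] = 'mud'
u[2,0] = 'setting'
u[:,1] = ['preparation', 'understanding', 'combination']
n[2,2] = 'combination'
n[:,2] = ['blood', 'tooth', 'combination']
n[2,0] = 'direction'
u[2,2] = 'volume'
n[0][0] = 'paper'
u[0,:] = ['membership', 'preparation', 'mud']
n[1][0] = 'ability'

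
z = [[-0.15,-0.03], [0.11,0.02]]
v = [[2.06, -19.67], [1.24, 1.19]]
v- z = [[2.21, -19.64],[1.13, 1.17]]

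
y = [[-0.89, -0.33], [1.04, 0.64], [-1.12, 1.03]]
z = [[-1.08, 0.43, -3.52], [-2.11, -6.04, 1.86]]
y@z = [[1.66, 1.61, 2.52], [-2.47, -3.42, -2.47], [-0.96, -6.70, 5.86]]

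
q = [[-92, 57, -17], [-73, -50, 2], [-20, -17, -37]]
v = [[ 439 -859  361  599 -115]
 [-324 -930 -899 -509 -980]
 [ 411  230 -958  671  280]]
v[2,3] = 671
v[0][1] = -859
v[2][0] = 411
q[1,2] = 2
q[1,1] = -50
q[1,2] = 2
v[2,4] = 280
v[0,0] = 439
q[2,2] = -37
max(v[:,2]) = 361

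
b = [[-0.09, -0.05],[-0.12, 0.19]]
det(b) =-0.023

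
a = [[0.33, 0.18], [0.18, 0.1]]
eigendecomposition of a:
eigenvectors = [[0.88, -0.48], [0.48, 0.88]]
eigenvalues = [0.43, 0.0]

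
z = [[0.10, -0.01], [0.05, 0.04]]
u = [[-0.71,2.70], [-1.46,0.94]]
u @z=[[0.06,  0.12],[-0.10,  0.05]]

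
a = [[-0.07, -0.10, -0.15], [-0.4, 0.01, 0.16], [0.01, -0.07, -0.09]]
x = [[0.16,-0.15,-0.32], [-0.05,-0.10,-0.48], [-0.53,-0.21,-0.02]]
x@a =[[0.05,  0.00,  -0.02], [0.04,  0.04,  0.03], [0.12,  0.05,  0.05]]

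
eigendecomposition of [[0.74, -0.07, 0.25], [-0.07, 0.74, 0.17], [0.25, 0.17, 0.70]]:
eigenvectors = [[0.57, 0.63, -0.53], [0.44, 0.31, 0.84], [-0.69, 0.72, 0.10]]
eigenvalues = [0.38, 0.99, 0.8]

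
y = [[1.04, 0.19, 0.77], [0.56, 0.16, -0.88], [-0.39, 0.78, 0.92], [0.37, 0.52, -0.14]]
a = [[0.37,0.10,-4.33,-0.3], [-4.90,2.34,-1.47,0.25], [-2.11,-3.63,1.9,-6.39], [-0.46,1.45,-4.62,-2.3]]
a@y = [[2.02,-3.45,-3.74], [-3.12,-1.57,-7.22], [-7.33,-2.82,4.21], [1.28,-4.66,-5.56]]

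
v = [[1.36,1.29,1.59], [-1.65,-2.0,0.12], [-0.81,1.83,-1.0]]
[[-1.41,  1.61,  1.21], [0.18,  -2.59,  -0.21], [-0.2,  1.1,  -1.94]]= v @ [[0.34,0.6,0.72], [-0.42,0.79,-0.46], [-0.84,-0.14,0.52]]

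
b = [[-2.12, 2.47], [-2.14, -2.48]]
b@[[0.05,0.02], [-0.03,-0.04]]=[[-0.18, -0.14], [-0.03, 0.06]]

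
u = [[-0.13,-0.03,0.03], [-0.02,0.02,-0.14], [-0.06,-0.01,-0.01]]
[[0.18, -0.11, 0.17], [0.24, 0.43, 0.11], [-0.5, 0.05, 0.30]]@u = [[-0.03, -0.01, 0.02], [-0.05, 0.00, -0.05], [0.05, 0.01, -0.02]]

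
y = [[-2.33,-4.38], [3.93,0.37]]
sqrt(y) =[[0.69, -1.77], [1.59, 1.78]]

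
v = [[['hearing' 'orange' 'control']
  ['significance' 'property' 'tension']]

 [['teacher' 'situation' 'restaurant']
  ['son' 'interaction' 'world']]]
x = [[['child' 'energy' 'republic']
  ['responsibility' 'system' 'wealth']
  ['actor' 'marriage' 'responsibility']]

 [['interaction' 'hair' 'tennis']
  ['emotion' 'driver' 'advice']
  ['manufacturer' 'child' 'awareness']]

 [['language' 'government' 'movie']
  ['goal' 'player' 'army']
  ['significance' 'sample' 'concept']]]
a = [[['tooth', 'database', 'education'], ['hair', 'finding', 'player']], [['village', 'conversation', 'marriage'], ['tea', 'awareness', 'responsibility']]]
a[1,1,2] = 'responsibility'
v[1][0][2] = 'restaurant'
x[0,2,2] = 'responsibility'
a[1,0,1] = 'conversation'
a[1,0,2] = 'marriage'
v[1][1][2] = 'world'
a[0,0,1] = 'database'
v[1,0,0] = 'teacher'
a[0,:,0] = ['tooth', 'hair']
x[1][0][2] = 'tennis'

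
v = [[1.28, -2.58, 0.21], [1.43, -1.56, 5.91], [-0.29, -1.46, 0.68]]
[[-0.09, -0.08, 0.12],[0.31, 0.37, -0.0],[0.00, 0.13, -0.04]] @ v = [[-0.26,0.18,-0.41], [0.93,-1.38,2.25], [0.20,-0.14,0.74]]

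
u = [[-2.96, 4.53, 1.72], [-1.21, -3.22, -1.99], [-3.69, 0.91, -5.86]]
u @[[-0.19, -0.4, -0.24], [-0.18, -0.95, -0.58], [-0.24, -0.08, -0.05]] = [[-0.67,-3.26,-2.0], [1.29,3.70,2.26], [1.94,1.08,0.65]]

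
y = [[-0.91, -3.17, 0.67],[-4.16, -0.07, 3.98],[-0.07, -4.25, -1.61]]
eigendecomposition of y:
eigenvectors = [[-0.71+0.00j, (-0.42+0.27j), -0.42-0.27j], [0.43+0.00j, -0.07+0.47j, -0.07-0.47j], [-0.56+0.00j, -0.73+0.00j, -0.73-0.00j]]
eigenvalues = [(1.56+0j), (-2.07+2.75j), (-2.07-2.75j)]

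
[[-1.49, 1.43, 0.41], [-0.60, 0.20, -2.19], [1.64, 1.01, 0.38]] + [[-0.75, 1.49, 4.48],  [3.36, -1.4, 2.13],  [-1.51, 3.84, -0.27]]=[[-2.24,2.92,4.89], [2.76,-1.2,-0.06], [0.13,4.85,0.11]]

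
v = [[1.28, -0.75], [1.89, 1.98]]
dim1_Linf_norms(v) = [1.28, 1.98]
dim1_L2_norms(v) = [1.48, 2.74]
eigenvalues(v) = [(1.63+1.14j), (1.63-1.14j)]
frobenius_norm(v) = 3.11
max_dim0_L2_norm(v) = 2.28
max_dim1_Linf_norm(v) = 1.98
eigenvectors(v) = [[0.16-0.51j,0.16+0.51j], [-0.85+0.00j,-0.85-0.00j]]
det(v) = 3.95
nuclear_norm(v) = 4.19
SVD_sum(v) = [[0.35,0.31],[2.05,1.8]] + [[0.93, -1.06],[-0.16, 0.18]]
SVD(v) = [[-0.17, -0.99], [-0.99, 0.17]] @ diag([2.766330494077967, 1.4285711734227151]) @ [[-0.75, -0.66],[-0.66, 0.75]]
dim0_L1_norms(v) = [3.17, 2.73]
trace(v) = 3.26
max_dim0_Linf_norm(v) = 1.98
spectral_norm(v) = 2.77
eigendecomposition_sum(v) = [[0.64+0.82j, (-0.37+0.54j)],[(0.94-1.35j), (0.99+0.32j)]] + [[(0.64-0.82j),-0.37-0.54j],[0.94+1.35j,(0.99-0.32j)]]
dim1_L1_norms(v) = [2.03, 3.87]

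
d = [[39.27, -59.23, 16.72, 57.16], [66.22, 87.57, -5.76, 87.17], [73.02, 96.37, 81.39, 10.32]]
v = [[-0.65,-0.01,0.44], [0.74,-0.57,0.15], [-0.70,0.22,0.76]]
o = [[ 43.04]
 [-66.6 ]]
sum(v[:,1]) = -0.362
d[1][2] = -5.76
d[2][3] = 10.32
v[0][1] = -0.008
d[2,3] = 10.32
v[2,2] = 0.758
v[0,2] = 0.443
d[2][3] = 10.32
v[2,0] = -0.705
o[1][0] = -66.6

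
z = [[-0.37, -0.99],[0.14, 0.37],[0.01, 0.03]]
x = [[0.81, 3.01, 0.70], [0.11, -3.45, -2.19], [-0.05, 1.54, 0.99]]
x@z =[[0.13, 0.33], [-0.55, -1.45], [0.24, 0.65]]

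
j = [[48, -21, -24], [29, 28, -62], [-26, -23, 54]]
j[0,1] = -21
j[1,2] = -62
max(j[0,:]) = 48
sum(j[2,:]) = 5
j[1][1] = 28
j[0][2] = -24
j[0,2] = -24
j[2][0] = -26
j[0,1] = -21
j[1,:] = [29, 28, -62]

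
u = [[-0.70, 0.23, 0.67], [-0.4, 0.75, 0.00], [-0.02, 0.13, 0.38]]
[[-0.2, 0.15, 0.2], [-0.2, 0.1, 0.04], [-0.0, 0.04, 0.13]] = u @ [[0.29, -0.11, 0.04],[-0.11, 0.07, 0.08],[0.04, 0.08, 0.31]]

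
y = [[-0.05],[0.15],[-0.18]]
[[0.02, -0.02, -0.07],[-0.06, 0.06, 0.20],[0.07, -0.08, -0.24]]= y@[[-0.4, 0.42, 1.31]]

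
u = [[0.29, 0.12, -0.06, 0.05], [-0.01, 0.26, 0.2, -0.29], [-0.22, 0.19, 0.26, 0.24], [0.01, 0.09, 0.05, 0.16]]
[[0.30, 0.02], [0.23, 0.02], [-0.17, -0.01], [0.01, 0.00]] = u @[[0.87, 0.05], [0.56, 0.04], [-0.02, -0.0], [-0.32, -0.02]]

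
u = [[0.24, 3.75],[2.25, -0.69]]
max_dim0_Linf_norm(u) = 3.75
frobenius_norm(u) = 4.43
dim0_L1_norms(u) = [2.49, 4.44]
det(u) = -8.60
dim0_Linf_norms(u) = [2.25, 3.75]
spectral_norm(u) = 3.82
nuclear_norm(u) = 6.07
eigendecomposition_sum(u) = [[1.57, 1.73], [1.04, 1.14]] + [[-1.33,2.02], [1.21,-1.83]]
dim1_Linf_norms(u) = [3.75, 2.25]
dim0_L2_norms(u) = [2.26, 3.81]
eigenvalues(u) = [2.72, -3.17]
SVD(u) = [[-0.98, 0.22], [0.22, 0.98]] @ diag([3.8188465996450844, 2.252800623308502]) @ [[0.07,  -1.00], [1.00,  0.07]]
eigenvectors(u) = [[0.83,-0.74], [0.55,0.67]]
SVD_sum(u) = [[-0.26, 3.72], [0.06, -0.84]] + [[0.50, 0.03], [2.19, 0.15]]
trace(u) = -0.45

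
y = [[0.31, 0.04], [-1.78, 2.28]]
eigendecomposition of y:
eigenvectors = [[-0.74,-0.02],[-0.68,-1.0]]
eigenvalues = [0.35, 2.24]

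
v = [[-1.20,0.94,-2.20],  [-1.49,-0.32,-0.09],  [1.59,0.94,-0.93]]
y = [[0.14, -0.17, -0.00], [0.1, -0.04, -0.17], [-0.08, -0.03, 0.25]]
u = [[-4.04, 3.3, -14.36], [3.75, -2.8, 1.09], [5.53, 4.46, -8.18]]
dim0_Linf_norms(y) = [0.14, 0.17, 0.25]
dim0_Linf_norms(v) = [1.59, 0.94, 2.2]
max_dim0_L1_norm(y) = 0.42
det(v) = 0.07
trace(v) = -2.45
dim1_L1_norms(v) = [4.34, 1.9, 3.46]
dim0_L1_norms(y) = [0.32, 0.24, 0.42]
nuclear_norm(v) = 5.25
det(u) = -414.29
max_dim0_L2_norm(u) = 16.56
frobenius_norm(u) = 19.34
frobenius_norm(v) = 3.71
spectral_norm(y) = 0.33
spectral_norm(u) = 17.43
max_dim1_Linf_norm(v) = 2.2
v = y @ u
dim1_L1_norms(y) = [0.31, 0.31, 0.36]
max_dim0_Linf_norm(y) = 0.25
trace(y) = 0.35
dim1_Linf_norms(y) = [0.17, 0.17, 0.25]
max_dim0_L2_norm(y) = 0.3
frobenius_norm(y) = 0.40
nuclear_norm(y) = 0.55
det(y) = -0.00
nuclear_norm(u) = 28.27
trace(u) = -15.02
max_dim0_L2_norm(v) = 2.49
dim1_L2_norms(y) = [0.22, 0.2, 0.26]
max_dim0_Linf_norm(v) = 2.2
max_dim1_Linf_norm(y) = 0.25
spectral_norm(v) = 2.78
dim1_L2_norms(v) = [2.68, 1.53, 2.07]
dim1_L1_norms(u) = [21.7, 7.64, 18.17]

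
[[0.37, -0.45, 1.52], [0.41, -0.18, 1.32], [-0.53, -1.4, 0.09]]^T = [[0.37, 0.41, -0.53], [-0.45, -0.18, -1.4], [1.52, 1.32, 0.09]]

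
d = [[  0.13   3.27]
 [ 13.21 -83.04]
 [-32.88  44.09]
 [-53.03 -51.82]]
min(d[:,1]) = -83.04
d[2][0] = -32.88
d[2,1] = 44.09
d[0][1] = 3.27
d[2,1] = 44.09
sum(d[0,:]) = 3.4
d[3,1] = -51.82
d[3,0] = -53.03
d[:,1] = [3.27, -83.04, 44.09, -51.82]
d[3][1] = -51.82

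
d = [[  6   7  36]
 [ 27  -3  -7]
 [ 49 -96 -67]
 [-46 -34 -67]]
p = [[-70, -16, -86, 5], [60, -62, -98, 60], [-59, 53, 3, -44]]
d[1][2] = -7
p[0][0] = -70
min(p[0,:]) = -86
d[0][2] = 36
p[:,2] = [-86, -98, 3]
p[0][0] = -70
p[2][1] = 53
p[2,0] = -59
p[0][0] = -70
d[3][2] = -67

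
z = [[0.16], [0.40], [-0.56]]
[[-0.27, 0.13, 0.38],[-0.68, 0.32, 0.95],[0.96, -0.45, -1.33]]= z@[[-1.71, 0.81, 2.38]]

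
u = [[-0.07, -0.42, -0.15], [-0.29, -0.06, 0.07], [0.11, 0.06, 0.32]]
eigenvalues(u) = [(-0.41+0j), (0.3+0.08j), (0.3-0.08j)]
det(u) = -0.04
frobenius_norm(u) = 0.64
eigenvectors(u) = [[0.74+0.00j, -0.68+0.00j, -0.68-0.00j], [(0.65+0j), (0.56-0.04j), (0.56+0.04j)], [(-0.17+0j), 0.10+0.47j, (0.1-0.47j)]]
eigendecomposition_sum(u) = [[(-0.2+0j), (-0.24+0j), (-0.02+0j)], [-0.18+0.00j, (-0.21+0j), (-0.02+0j)], [(0.04-0j), (0.05-0j), -0j]] + [[(0.06+0.06j), (-0.09-0.01j), (-0.07+0.21j)], [(-0.06-0.05j), 0.08+0.01j, 0.04-0.18j], [0.03-0.05j, 0.00+0.07j, (0.16+0.02j)]] + [[(0.06-0.06j), (-0.09+0.01j), (-0.07-0.21j)], [-0.06+0.05j, (0.08-0.01j), (0.04+0.18j)], [(0.03+0.05j), -0.07j, (0.16-0.02j)]]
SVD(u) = [[-0.84, -0.01, 0.54], [-0.21, -0.91, -0.35], [0.50, -0.41, 0.77]] @ diag([0.5104384247590685, 0.2950863683563768, 0.2586052005272233]) @ [[0.34, 0.78, 0.53], [0.75, 0.11, -0.65], [0.57, -0.62, 0.54]]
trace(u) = 0.19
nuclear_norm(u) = 1.06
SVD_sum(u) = [[-0.15, -0.33, -0.23], [-0.04, -0.08, -0.06], [0.09, 0.20, 0.13]] + [[-0.0,-0.0,0.0], [-0.2,-0.03,0.18], [-0.09,-0.01,0.08]] + [[0.08, -0.09, 0.08], [-0.05, 0.06, -0.05], [0.11, -0.12, 0.11]]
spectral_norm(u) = 0.51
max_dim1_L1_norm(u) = 0.64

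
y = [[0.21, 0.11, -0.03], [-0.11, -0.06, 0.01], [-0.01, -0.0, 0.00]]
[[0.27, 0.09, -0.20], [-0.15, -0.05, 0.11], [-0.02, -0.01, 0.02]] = y @ [[2.06, 0.72, -1.52],  [-0.79, -0.28, 0.58],  [2.58, 0.9, -1.90]]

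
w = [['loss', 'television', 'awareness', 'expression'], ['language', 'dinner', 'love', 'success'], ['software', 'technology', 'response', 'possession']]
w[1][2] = 'love'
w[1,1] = 'dinner'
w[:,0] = ['loss', 'language', 'software']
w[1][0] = 'language'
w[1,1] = 'dinner'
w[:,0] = ['loss', 'language', 'software']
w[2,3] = 'possession'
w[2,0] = 'software'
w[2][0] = 'software'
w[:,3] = ['expression', 'success', 'possession']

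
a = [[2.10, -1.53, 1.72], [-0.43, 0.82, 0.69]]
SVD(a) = [[-0.99, 0.11], [0.11, 0.99]] @ diag([3.1337433377097486, 1.1056006030026233]) @ [[-0.68, 0.51, -0.52], [-0.17, 0.58, 0.80]]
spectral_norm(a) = 3.13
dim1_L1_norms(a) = [5.35, 1.94]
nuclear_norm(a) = 4.24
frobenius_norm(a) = 3.32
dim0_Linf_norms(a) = [2.1, 1.53, 1.72]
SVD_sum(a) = [[2.12,  -1.60,  1.62], [-0.24,  0.18,  -0.19]] + [[-0.02, 0.07, 0.1], [-0.19, 0.64, 0.88]]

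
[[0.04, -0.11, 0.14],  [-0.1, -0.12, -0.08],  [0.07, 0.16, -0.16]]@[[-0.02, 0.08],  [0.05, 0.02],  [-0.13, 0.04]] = [[-0.02, 0.01], [0.01, -0.01], [0.03, 0.00]]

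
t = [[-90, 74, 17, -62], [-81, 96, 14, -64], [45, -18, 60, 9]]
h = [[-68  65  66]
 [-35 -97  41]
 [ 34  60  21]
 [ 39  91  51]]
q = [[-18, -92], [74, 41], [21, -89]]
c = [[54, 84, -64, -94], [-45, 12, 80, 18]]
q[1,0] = 74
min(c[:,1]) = 12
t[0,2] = 17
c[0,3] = -94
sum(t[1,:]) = -35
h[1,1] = -97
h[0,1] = 65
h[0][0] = -68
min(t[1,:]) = -81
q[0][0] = -18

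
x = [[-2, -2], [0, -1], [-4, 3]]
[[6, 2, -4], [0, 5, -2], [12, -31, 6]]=x @[[-3, 4, 0], [0, -5, 2]]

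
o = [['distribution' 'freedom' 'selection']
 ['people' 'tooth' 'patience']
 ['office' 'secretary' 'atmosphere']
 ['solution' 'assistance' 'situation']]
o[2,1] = 'secretary'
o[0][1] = 'freedom'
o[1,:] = ['people', 'tooth', 'patience']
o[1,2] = 'patience'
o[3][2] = 'situation'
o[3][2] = 'situation'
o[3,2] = 'situation'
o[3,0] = 'solution'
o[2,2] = 'atmosphere'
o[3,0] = 'solution'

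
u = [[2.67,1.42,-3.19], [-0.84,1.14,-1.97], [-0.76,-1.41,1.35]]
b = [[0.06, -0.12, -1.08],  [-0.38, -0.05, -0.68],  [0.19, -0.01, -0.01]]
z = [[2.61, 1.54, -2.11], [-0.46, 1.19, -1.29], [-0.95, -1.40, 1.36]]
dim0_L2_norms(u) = [2.9, 2.3, 3.98]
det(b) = 0.00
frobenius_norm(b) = 1.35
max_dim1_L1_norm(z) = 6.26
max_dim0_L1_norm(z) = 4.76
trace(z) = 5.16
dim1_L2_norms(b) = [1.09, 0.78, 0.19]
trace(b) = -0.00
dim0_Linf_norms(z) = [2.61, 1.54, 2.11]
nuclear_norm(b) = 1.69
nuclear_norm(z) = 6.15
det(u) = -6.11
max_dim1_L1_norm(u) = 7.28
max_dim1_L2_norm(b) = 1.09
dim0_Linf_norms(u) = [2.67, 1.42, 3.19]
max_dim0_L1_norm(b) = 1.77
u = b + z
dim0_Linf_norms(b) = [0.38, 0.12, 1.08]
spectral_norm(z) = 4.37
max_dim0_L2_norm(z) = 2.82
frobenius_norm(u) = 5.44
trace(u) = 5.16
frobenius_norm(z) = 4.65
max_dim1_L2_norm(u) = 4.4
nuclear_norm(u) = 7.62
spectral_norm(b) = 1.29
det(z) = -1.38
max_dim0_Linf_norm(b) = 1.08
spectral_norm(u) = 5.03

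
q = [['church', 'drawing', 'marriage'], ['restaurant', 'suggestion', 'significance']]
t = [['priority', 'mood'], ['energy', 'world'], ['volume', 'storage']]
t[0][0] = 'priority'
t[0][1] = 'mood'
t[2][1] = 'storage'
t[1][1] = 'world'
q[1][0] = 'restaurant'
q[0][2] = 'marriage'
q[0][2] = 'marriage'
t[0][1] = 'mood'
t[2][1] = 'storage'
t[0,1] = 'mood'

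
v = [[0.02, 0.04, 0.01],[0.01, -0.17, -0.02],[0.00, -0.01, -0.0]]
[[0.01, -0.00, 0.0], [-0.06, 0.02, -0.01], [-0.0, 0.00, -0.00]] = v@[[0.02, -0.04, -0.1], [0.44, -0.22, 0.01], [-0.74, 0.73, 0.26]]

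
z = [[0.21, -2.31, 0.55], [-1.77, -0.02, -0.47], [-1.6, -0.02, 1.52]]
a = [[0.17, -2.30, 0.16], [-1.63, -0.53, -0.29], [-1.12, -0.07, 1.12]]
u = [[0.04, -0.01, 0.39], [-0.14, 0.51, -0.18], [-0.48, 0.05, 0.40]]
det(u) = 0.10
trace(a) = 0.76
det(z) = -7.96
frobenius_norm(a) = 3.30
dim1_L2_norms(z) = [2.38, 1.83, 2.21]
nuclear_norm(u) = 1.51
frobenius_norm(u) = 0.93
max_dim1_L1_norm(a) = 2.63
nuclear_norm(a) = 5.46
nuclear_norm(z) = 6.24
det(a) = -5.13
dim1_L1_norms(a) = [2.63, 2.45, 2.31]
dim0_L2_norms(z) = [2.4, 2.31, 1.68]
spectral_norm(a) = 2.41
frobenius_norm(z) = 3.73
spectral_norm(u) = 0.68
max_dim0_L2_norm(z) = 2.4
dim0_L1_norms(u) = [0.66, 0.57, 0.97]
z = a + u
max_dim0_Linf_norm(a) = 2.3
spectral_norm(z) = 2.53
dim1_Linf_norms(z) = [2.31, 1.77, 1.6]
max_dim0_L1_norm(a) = 2.92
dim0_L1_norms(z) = [3.58, 2.35, 2.54]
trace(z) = 1.71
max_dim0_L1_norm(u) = 0.97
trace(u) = 0.95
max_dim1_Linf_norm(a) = 2.3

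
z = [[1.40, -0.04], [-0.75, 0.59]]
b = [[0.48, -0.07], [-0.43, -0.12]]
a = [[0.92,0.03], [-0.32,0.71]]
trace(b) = 0.36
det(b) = -0.09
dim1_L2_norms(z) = [1.4, 0.95]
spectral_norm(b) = 0.65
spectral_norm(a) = 1.01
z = b + a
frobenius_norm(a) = 1.21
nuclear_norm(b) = 0.78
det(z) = 0.80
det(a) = 0.66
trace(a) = 1.63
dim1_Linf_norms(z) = [1.4, 0.75]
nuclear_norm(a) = 1.67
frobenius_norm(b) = 0.66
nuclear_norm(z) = 2.11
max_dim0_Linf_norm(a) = 0.92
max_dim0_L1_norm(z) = 2.15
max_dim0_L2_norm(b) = 0.64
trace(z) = 1.99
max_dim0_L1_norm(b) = 0.91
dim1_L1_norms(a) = [0.95, 1.03]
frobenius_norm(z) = 1.69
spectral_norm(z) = 1.62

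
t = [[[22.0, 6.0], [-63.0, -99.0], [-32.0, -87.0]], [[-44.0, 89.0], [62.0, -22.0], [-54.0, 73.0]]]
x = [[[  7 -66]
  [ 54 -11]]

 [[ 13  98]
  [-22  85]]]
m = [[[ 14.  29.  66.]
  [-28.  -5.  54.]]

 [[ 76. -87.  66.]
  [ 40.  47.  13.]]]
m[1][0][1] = -87.0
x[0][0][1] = -66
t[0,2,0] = -32.0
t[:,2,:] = [[-32.0, -87.0], [-54.0, 73.0]]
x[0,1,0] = 54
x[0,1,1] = -11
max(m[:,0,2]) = 66.0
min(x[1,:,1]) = 85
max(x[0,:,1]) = -11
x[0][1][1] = -11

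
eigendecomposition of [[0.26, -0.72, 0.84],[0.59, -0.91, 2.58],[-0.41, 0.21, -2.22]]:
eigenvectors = [[0.39,  0.97,  0.66],  [0.78,  0.17,  0.74],  [-0.49,  -0.16,  -0.07]]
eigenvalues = [-2.23, -0.0, -0.64]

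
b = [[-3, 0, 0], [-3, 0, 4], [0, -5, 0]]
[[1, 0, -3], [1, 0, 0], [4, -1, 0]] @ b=[[-3, 15, 0], [-3, 0, 0], [-9, 0, -4]]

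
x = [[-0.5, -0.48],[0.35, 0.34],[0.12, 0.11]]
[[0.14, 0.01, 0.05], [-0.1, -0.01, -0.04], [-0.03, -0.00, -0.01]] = x @ [[-0.28, -0.21, -0.31], [0.0, 0.2, 0.21]]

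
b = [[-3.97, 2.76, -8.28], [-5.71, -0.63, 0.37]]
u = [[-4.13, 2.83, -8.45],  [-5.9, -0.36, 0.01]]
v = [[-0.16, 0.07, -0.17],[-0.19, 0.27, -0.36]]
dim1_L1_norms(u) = [15.41, 6.27]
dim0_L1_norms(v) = [0.35, 0.34, 0.53]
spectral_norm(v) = 0.54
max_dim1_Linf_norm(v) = 0.36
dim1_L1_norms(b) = [15.01, 6.71]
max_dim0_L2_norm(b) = 8.29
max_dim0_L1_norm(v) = 0.53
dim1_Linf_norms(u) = [8.45, 5.9]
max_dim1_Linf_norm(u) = 8.45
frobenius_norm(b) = 11.18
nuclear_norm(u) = 15.42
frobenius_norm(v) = 0.55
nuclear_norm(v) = 0.62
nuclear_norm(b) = 15.15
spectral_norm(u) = 10.21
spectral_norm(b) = 9.85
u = v + b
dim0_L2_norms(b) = [6.95, 2.83, 8.29]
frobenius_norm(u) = 11.46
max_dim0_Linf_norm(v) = 0.36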